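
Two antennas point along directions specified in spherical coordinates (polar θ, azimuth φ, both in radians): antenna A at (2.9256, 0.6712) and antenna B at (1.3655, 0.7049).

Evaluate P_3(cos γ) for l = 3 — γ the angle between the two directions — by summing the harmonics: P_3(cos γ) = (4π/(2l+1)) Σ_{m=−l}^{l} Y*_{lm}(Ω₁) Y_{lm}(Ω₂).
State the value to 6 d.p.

Summing Y*_{l m}(θ₁,φ₁)·Y_{l m}(θ₂,φ₂) over m ∈ [−3, 3]; prefactor 4π/(2·3+1) = 1.795196:
  m=-3: (-0.001760+0.003711i) × (-0.202587-0.334994i) = +0.001600-0.000162i  (running Σ = +0.001600-0.000162i)
  m=-2: (-0.010381-0.044660i) × (+0.032009-0.197099i) = -0.009135+0.000617i  (running Σ = -0.007535+0.000454i)
  m=-1: (+0.204497+0.162413i) × (-0.190915+0.162411i) = -0.065419+0.002205i  (running Σ = -0.072954+0.002660i)
  m=0: (-0.645299-0.000000i) × (-0.212417+0.000000i) = +0.137072+0.000000i  (running Σ = +0.064118+0.002660i)
  m=1: (-0.204497+0.162413i) × (+0.190915+0.162411i) = -0.065419-0.002205i  (running Σ = -0.001301+0.000454i)
  m=2: (-0.010381+0.044660i) × (+0.032009+0.197099i) = -0.009135-0.000617i  (running Σ = -0.010436-0.000162i)
  m=3: (+0.001760+0.003711i) × (+0.202587-0.334994i) = +0.001600+0.000162i  (running Σ = -0.008836-0.000000i)
Total Σ_m = -0.008836-0.000000i. Multiply by 1.795196: -0.015863-0.000000i. P_3(cos γ) = -0.015863

-0.015863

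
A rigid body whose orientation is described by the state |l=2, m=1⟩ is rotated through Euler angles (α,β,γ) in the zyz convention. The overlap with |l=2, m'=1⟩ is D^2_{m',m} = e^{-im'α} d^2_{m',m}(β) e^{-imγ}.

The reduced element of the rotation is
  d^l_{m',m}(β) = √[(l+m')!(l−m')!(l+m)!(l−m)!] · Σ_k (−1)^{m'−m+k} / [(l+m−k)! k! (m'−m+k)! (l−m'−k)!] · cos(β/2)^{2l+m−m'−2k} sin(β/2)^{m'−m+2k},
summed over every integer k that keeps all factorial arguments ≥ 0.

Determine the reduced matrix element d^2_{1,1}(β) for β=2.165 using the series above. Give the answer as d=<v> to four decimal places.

d^2_{1,1}(β=2.1650) via the finite sum:
Half-angle: c=0.469122, s=0.883133. N=√(6·1·6·1)=6.000000
k∈{0,1} keeps every argument non-negative
  k=0: (−1)^0·6.0000/(6)·0.4691^4·0.8831^0 = +0.048433
  k=1: (−1)^1·6.0000/(2)·0.4691^2·0.8831^2 = -0.514927
d^2_{1,1}(2.1650) = +0.048433 -0.514927 = -0.466494

d=-0.4665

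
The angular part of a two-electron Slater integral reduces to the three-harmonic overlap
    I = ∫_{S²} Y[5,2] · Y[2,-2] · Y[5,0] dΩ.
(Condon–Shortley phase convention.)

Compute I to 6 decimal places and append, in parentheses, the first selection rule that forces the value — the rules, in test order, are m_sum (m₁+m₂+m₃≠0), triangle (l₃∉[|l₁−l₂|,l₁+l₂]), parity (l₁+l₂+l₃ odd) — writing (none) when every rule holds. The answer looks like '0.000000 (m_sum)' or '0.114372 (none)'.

-0.191372 (none)

m-sum 0 ✓  L=12 even ✓  3≤5≤7 ✓
Π(2lᵢ+1) = 11×5×11 = 605
triangle coeff Δ(5,2,5) = 1/38610
Σ_t [0,2]: t=0:+1/2880 t=1:−1/576 t=2:+1/2880 = -1/960
(3j)²=10/429 [(5 2 5; 0 0 0)], sign=+1
Σ_t [0,0]: t=0:+1/2880 = 1/2880
(3j)²=14/429 [(5 2 5; 2 -2 0)], sign=-1
⇒ 4πI² = 700/1521
I = (-1)√(700/1521/(4π)) = -0.19137248
No selection rule forces the value: the integral is nonzero (none).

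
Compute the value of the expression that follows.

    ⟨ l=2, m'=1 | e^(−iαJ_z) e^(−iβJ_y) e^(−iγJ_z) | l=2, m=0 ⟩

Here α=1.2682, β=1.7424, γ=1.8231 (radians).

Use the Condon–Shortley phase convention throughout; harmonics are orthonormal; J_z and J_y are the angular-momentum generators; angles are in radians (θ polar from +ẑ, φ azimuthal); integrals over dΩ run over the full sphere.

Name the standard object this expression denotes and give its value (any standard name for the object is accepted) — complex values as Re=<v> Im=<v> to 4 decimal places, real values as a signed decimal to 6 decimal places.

Wigner D-matrix element, Re=0.0614 Im=-0.1967

This is a Wigner D-matrix element — the rotation-matrix element ⟨l m'| R(α,β,γ) |l m⟩ in the angular-momentum basis.
First d^2_{1,0}(β=1.7424), then the phase factors e^{-i(1)α} and e^{-i(0)γ}:
With c≡cos(β/2)=0.643909 and s≡sin(β/2)=0.765102, N=[6·1·2·2]^{1/2}=4.898979
The bounds max(0,m−m')=0 and min(l+m,l−m')=1 give 2 terms
  k=0: (−1)^1·4.8990/(2)·0.6439^3·0.7651^1 = -0.500344
  k=1: (−1)^2·4.8990/(2)·0.6439^1·0.7651^3 = +0.706412
d^2_{1,0}(1.7424) = -0.500344 +0.706412 = +0.206069
Attach z-rotation phases: D = e^{-i(1)(1.2682)}·(+0.206069)·e^{-i(0)(1.8231)} = +0.061408-0.196706i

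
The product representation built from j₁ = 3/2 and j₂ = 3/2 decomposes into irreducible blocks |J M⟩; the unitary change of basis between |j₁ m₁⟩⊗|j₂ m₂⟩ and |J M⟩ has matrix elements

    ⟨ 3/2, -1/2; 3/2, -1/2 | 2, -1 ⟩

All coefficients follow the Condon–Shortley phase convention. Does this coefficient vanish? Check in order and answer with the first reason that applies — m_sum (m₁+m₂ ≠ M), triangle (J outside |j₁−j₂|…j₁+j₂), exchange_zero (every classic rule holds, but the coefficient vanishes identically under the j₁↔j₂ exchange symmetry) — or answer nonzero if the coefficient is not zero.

m-sum: m₁+m₂ = -1/2+(-1/2) = -1, M = -1  ✓
triangle: |j₁−j₂| = 0 ≤ J = 2 ≤ j₁+j₂ = 3  ✓
exchange: j₁=j₂ and m₁=m₂, and (−1)^(j₁+j₂−J) = (−1)^1 = −1 forces ⟨j₁m₁;j₂m₂|JM⟩ = −⟨j₂m₂;j₁m₁|JM⟩ = −⟨j₁m₁;j₂m₂|JM⟩ ⇒ the coefficient vanishes identically
Racah sum check: Σ_k collapses to 0 ⇒ CG = 0

exchange_zero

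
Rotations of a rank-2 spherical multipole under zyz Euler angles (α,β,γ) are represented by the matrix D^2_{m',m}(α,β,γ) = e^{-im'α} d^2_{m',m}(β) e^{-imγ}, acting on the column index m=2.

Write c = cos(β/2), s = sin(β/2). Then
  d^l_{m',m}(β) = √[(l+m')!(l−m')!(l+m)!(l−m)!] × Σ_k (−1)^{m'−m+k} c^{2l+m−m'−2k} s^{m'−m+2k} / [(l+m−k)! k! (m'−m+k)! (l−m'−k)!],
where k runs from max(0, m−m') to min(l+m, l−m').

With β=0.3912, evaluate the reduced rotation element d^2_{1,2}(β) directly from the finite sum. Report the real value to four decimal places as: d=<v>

d=0.3669

d^2_{1,2}(β=0.3912) via the finite sum:
Half-angle: c=0.980931, s=0.194355. N=√(6·1·24·1)=12.000000
k∈{1} keeps every argument non-negative
  k=1: (−1)^0·12.0000/(6)·0.9809^3·0.1944^1 = +0.366895
d^2_{1,2}(0.3912) = +0.366895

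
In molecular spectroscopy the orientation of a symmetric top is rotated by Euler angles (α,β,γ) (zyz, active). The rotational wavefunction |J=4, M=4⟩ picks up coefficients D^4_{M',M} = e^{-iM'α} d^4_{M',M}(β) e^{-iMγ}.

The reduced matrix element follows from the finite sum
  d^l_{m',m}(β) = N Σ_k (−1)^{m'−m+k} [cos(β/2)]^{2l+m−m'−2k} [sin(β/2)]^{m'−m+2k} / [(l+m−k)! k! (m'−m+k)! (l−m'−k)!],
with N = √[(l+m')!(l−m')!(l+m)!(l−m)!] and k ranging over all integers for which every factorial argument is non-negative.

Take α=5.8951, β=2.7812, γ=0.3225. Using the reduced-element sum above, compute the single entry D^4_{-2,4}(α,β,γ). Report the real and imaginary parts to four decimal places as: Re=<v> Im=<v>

First d^4_{-2,4}(β=2.7812), then the phase factors e^{-i(-2)α} and e^{-i(4)γ}:
With c≡cos(β/2)=0.179223 and s≡sin(β/2)=0.983809, N=[2·720·40320·1]^{1/2}=7619.763776
k: max(0,(4)−(-2))=6 … min(4+(4),4−(-2))=6
  k=6: (−1)^0·7619.7638/(1440)·0.1792^2·0.9838^6 = +0.154109
d^4_{-2,4}(2.7812) = +0.154109
D = (+0.713601-0.700552i)·(+0.154109)·(+0.277121-0.960835i) = -0.073258-0.135584i

Re=-0.0733 Im=-0.1356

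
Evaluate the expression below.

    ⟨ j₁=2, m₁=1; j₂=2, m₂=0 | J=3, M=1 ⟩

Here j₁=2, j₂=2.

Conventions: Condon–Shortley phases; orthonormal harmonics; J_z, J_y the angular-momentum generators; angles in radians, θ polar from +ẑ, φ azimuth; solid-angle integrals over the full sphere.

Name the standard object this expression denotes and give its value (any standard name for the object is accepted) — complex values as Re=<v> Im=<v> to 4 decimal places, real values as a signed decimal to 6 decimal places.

This is a Clebsch–Gordan (vector-coupling) coefficient.
√[7·1!3!3!/8! · 3!1!2!2!4!2!] = √(36/5)
  +(−1)^0/∏(0,1,1,2,2,1)! = 1/4  (running 1/4)
  +(−1)^1/∏(1,0,0,1,3,2)! = -1/12  (running 1/6)
⟨..|..⟩ = √(36/5)·(1/6) = +0.447214

Clebsch–Gordan coefficient, +√(1/5) ≈ +0.447214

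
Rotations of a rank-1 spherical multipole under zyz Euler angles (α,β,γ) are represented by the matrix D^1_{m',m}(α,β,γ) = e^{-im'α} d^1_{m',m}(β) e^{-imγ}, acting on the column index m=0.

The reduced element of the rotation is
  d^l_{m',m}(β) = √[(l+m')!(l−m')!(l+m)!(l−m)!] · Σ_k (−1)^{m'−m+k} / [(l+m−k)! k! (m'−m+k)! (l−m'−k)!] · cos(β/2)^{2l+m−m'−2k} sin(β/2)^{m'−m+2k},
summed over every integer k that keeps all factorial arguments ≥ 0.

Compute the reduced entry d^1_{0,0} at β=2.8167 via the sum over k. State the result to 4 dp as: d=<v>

d^1_{0,0}(β=2.8167) via the finite sum:
Half-angle: c=0.161733, s=0.986835. N=√(1·1·1·1)=1.000000
k∈{0,1} keeps every argument non-negative
  k=0: (−1)^0·1.0000/(1)·0.1617^2·0.9868^0 = +0.026158
  k=1: (−1)^1·1.0000/(1)·0.1617^0·0.9868^2 = -0.973842
d^1_{0,0}(2.8167) = +0.026158 -0.973842 = -0.947685

d=-0.9477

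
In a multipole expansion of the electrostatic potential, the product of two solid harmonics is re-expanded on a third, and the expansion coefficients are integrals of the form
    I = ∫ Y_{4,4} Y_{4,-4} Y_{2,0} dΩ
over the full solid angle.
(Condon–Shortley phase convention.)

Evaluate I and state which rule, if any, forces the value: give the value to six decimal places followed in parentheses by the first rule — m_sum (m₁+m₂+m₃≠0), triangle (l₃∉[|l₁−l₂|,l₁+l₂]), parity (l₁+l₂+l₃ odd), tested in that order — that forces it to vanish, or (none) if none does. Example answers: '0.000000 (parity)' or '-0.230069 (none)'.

-0.229376 (none)

Checks pass: Σm=0; 10 even; l₃=2∈[0,8].
(2·4+1)(2·4+1)(2·2+1) = 405
Δ: 6! 2! 2! / 11! → 1/13860
sum: t=2:+1/192 t=3:−1/36 t=4:+1/192 = -5/288
3j²(4 4 2; 0 0 0) = Δ·Π!·Σ² = 20/693  (sign -1)
sum: t=0:+1/2880 = 1/2880
3j²(4 4 2; 4 -4 0) = Δ·Π!·Σ² = 28/495  (sign +1)
combine: 4πI² = 405·20/693·28/495 = 80/121
take √, sign -1: I = -0.22937568
No selection rule forces the value: the integral is nonzero (none).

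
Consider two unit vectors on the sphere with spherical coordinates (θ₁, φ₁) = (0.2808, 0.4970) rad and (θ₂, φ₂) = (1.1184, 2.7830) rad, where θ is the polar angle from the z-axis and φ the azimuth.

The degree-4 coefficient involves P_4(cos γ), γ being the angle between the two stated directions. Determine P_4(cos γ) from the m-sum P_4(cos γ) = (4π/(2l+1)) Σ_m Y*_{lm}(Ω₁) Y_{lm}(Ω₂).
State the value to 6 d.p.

0.147130

Summing Y*_{l m}(θ₁,φ₁)·Y_{l m}(θ₂,φ₂) over m ∈ [−4, 4]; prefactor 4π/(2·4+1) = 1.396263:
  [-4]  conj(Y_{4,-4})(Ω₁) = -0.00106 + 0.00239j ; Y_{4,-4}(Ω₂) = 0.03938 + 0.28688j ; Δ = -0.00073 - 0.00021j
  [-3]  conj(Y_{4,-3})(Ω₁) = 0.00204 + 0.02551j ; Y_{4,-3}(Ω₂) = -0.18910 - 0.35028j ; Δ = 0.00855 - 0.00554j
  [-2]  conj(Y_{4,-2})(Ω₁) = 0.07653 + 0.11763j ; Y_{4,-2}(Ω₂) = 0.06884 + 0.06003j ; Δ = -0.00179 + 0.01269j
  [-1]  conj(Y_{4,-1})(Ω₁) = 0.38339 + 0.20796j ; Y_{4,-1}(Ω₂) = 0.28954 + 0.10852j ; Δ = 0.08844 + 0.10182j
  [+0]  conj(Y_{4,0})(Ω₁) = 0.54316 + 0.00000j ; Y_{4,0}(Ω₂) = -0.15386 + 0.00000j ; Δ = -0.08357 + 0.00000j
  [+1]  conj(Y_{4,1})(Ω₁) = -0.38339 + 0.20796j ; Y_{4,1}(Ω₂) = -0.28954 + 0.10852j ; Δ = 0.08844 - 0.10182j
  [+2]  conj(Y_{4,2})(Ω₁) = 0.07653 - 0.11763j ; Y_{4,2}(Ω₂) = 0.06884 - 0.06003j ; Δ = -0.00179 - 0.01269j
  [+3]  conj(Y_{4,3})(Ω₁) = -0.00204 + 0.02551j ; Y_{4,3}(Ω₂) = 0.18910 - 0.35028j ; Δ = 0.00855 + 0.00554j
  [+4]  conj(Y_{4,4})(Ω₁) = -0.00106 - 0.00239j ; Y_{4,4}(Ω₂) = 0.03938 - 0.28688j ; Δ = -0.00073 + 0.00021j
Total Σ_m = 0.10537 + 0.00000j. Multiply by 1.396263: 0.14713 + 0.00000j. P_4(cos γ) = 0.147130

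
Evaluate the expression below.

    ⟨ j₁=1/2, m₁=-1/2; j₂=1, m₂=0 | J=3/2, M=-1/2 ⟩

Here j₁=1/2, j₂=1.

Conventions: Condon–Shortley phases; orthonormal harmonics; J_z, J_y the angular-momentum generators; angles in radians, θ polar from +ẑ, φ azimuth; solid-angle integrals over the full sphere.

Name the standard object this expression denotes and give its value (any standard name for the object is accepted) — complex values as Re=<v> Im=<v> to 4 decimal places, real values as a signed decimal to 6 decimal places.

This is a Clebsch–Gordan (vector-coupling) coefficient.
triangle: 0!·1!·2!/4! = 2/24
(j±m)!: 0!·1!·1!·1!·1!·2! = 2
prefactor² = (2J+1)·Δ·N² = 2/3
  k=0: +1/(0!·0!·1!·1!·0!·1!) = 1
Σ = 1  ⇒  CG² = 2/3·1² = 2/3
CG = +√(2/3) = +0.816497

Clebsch–Gordan coefficient, +√(2/3) ≈ +0.816497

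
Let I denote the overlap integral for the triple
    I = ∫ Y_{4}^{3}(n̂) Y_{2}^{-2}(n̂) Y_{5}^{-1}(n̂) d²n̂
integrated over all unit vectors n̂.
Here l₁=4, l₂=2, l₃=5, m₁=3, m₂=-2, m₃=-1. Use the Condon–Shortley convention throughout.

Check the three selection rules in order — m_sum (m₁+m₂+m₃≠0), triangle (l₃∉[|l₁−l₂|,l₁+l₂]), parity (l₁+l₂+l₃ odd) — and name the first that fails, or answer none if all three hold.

azimuthal sum: 3 − 2 − 1 = 0  ✓
2 ≤ 5 ≤ 6 (triangle on l)  ✓
L = 4 + 2 + 5 = 11 (odd)  ✗

parity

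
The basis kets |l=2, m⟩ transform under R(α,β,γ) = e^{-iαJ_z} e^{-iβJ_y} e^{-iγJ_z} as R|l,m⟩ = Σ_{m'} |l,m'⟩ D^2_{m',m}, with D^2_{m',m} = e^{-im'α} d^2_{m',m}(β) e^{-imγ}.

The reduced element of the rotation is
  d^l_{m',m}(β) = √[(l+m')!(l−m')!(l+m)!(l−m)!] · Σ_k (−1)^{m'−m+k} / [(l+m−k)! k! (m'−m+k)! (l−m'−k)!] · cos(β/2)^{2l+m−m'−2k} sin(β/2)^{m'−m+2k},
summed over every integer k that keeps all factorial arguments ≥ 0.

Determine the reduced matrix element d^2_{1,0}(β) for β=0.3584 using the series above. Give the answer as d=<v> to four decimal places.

d=-0.4023

d^2_{1,0}(β=0.3584) via the finite sum:
With c≡cos(β/2)=0.983987 and s≡sin(β/2)=0.178242, N=[6·1·2·2]^{1/2}=4.898979
k∈{0,1} keeps every argument non-negative
  k=0: (−1)^1·4.8990/(2)·0.9840^3·0.1782^1 = -0.415963
  k=1: (−1)^2·4.8990/(2)·0.9840^1·0.1782^3 = +0.013649
d^2_{1,0}(0.3584) = -0.415963 +0.013649 = -0.402314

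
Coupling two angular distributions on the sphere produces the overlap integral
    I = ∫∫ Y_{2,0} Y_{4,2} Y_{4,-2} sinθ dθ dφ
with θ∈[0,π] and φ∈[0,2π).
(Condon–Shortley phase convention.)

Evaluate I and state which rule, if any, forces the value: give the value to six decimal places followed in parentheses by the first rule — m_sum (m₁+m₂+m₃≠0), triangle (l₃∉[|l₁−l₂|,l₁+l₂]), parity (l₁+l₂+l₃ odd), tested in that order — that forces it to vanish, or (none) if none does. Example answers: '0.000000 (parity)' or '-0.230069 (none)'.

0.065536 (none)

Checks pass: Σm=0; 10 even; l₃=4∈[2,6].
(2·2+1)(2·4+1)(2·4+1) = 405
Δ: 2! 2! 6! / 11! → 1/13860
sum: t=0:+1/192 t=1:−1/36 t=2:+1/192 = -5/288
3j²(2 4 4; 0 0 0) = Δ·Π!·Σ² = 20/693  (sign -1)
sum: t=0:+1/2880 t=1:−1/120 t=2:+1/192 = -1/360
3j²(2 4 4; 0 2 -2) = Δ·Π!·Σ² = 16/3465  (sign -1)
combine: 4πI² = 405·20/693·16/3465 = 320/5929
take √, sign +1: I = 0.06553591
No selection rule forces the value: the integral is nonzero (none).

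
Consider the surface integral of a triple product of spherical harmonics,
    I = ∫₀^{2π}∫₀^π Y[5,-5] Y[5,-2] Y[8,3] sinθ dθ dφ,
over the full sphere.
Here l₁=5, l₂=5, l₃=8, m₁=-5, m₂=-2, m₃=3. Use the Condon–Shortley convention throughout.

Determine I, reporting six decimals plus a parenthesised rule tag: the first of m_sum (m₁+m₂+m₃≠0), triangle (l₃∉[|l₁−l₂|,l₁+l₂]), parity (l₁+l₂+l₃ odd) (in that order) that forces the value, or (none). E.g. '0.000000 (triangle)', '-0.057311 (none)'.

0.000000 (m_sum)

Σmᵢ = -4 ≠ 0, so the φ-integral vanishes; I = 0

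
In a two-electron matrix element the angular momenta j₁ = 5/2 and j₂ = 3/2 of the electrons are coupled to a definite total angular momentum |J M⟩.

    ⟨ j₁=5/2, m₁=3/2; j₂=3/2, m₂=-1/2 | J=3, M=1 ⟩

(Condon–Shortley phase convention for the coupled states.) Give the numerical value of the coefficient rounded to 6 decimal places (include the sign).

+0.639010

√[7·1!4!2!/8! · 4!1!1!2!4!2!] = √(96/5)
  +(−1)^0/∏(0,1,1,1,3,1)! = 1/6  (running 1/6)
  +(−1)^1/∏(1,0,0,0,4,2)! = -1/48  (running 7/48)
⟨..|..⟩ = √(96/5)·(7/48) = +0.639010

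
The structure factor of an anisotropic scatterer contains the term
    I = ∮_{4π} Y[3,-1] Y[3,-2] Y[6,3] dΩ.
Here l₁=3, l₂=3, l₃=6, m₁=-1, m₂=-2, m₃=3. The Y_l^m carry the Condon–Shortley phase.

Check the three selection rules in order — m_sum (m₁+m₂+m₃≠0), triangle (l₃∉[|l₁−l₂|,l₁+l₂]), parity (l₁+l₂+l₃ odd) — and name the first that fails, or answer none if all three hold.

m₁+m₂+m₃ = -1 − 2 + 3 = 0  ✓
triangle: |3−3|=0 ≤ l₃=6 ≤ 3+3=6  ✓
parity: l₁+l₂+l₃ = 12 is even  ✓

none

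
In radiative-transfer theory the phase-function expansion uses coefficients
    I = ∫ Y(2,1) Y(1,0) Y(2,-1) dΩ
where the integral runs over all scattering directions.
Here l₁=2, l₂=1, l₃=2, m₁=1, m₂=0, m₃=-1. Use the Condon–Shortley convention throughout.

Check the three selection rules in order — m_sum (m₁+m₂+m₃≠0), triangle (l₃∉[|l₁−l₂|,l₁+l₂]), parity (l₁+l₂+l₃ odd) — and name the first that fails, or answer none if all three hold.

parity

azimuthal sum: 1 + 0 − 1 = 0  ✓
1 ≤ 2 ≤ 3 (triangle on l)  ✓
L = 2 + 1 + 2 = 5 (odd)  ✗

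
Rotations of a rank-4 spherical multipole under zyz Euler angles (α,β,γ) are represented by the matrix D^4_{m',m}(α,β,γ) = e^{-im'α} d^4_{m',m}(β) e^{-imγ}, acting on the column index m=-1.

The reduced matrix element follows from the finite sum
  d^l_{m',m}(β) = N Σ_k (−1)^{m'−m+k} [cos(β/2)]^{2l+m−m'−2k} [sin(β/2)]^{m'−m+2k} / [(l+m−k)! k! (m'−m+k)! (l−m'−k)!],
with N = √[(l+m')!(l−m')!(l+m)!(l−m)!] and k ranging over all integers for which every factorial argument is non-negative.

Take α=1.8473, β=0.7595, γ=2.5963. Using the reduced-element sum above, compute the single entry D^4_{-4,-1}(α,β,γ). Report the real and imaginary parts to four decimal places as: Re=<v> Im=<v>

Re=-0.2231 Im=-0.1401

D^4_{-4,-1}(1.8473,0.7595,2.5963) = e^{-i·-4·1.8473}·d^4_{-4,-1}(0.7595)·e^{-i·-1·2.5963}. Compute d first:
c=cos(0.759500/2)=0.928757, s=sin(0.759500/2)=0.370688; N=√[1·40320·6·120]=5387.986637
k: max(0,(-1)−(-4))=3 … min(4+(-1),4−(-4))=3
  k=3: (−1)^0·5387.9866/(720)·0.9288^5·0.3707^3 = +0.263410
d^4_{-4,-1}(0.7595) = +0.263410
D = (+0.448228+0.893919i)·(+0.263410)·(-0.854976+0.518668i) = -0.223074-0.140081i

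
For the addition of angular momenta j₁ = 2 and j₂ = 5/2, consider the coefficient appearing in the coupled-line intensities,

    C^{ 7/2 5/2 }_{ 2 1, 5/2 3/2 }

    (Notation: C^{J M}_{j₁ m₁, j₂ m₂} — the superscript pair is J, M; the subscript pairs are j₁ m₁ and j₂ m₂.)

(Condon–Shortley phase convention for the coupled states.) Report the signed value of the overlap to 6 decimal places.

j₁+j₂−J=1  J+j₁−j₂=3  J−j₁+j₂=4  j₁+j₂+J+1=9
(j₁±m₁, j₂±m₂, J±M) = (3,1,4,1,6,1)
P² = 2304/7
sum k=0..1:
  [0] +1/48 = 1/48
  [1] −1/36 = -1/36
S = -1/144
C² = P²·S² = 1/63 ; C = -0.125988

−√(1/63) ≈ -0.125988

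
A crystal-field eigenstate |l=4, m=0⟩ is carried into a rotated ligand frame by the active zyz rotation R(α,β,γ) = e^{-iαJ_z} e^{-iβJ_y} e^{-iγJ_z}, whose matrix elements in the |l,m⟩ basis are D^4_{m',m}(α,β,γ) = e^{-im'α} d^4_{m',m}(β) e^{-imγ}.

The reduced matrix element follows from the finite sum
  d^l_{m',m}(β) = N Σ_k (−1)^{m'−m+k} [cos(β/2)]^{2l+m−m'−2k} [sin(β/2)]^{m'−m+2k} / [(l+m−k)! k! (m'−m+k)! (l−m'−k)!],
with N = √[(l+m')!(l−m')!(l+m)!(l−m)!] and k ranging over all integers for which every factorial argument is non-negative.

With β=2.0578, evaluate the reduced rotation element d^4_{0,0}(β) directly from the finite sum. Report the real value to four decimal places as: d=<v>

d=-0.2364

d^4_{0,0}(β=2.0578) via the finite sum:
c=cos(2.057800/2)=0.515762, s=sin(2.057800/2)=0.856732; N=√[24·24·24·24]=576.000000
k∈{0,1,2,3,4} keeps every argument non-negative
  k=0: (−1)^0·576.0000/(576)·0.5158^8·0.8567^0 = +0.005007
  k=1: (−1)^1·576.0000/(36)·0.5158^6·0.8567^2 = -0.221057
  k=2: (−1)^2·576.0000/(16)·0.5158^4·0.8567^4 = +1.372394
  k=3: (−1)^3·576.0000/(36)·0.5158^2·0.8567^6 = -1.683017
  k=4: (−1)^4·576.0000/(576)·0.5158^0·0.8567^8 = +0.290242
d^4_{0,0}(2.0578) = +0.005007 -0.221057 +1.372394 -1.683017 +0.290242 = -0.236430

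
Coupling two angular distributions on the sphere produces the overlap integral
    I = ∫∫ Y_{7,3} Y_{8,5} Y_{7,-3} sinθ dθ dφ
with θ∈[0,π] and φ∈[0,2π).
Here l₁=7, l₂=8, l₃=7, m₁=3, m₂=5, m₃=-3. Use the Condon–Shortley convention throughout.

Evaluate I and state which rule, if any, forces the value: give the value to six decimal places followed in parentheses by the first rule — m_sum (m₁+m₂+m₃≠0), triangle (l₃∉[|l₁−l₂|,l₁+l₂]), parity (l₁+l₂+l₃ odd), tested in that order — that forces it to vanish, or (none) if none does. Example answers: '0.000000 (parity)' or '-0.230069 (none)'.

Σmᵢ = 5 ≠ 0, so the φ-integral vanishes; I = 0

0.000000 (m_sum)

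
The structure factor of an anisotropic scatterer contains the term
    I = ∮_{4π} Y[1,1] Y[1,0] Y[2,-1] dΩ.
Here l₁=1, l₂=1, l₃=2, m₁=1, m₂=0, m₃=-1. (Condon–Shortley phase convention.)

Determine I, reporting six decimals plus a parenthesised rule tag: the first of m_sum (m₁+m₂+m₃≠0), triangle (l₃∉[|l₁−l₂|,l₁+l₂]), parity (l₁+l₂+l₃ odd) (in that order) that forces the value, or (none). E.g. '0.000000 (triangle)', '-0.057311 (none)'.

-0.218510 (none)

Rules hold: Σm=0, L=4 even, 0≤2≤2.
N = 3·3·5 = 45
Δ = 0!·2!·2!/5! = 1/30
Racah Σ t=0..0: t=0:+1/1 = 1/1
⇒ 3j(1 1 2; 0 0 0)² = 2/15, sgn +1
Racah Σ t=0..0: t=0:+1/2 = 1/2
⇒ 3j(1 1 2; 1 0 -1)² = 1/10, sgn -1
4πI² = N·(3j₀)²·(3jₘ)² = 3/5
I = -1·√(0.6/4π) = -0.21850969
No selection rule forces the value: the integral is nonzero (none).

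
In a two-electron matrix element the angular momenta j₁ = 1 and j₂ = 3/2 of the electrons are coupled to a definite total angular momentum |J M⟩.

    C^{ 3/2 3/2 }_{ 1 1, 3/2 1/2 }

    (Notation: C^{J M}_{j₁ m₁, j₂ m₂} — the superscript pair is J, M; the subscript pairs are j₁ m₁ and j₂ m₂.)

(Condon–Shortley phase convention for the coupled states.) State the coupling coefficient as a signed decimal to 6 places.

j₁+j₂−J=1  J+j₁−j₂=1  J−j₁+j₂=2  j₁+j₂+J+1=5
(j₁±m₁, j₂±m₂, J±M) = (2,0,2,1,3,0)
P² = 8/5
sum k=0..0:
  [0] +1/2 = 1/2
S = 1/2
C² = P²·S² = 2/5 ; C = +0.632456

+0.632456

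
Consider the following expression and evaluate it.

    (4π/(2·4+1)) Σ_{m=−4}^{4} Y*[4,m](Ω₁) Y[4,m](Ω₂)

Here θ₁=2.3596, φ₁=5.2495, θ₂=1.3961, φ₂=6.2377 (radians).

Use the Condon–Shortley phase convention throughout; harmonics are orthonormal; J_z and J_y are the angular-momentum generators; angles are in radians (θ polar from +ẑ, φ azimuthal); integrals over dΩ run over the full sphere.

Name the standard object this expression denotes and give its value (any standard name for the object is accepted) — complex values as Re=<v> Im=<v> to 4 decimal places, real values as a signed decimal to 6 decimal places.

Legendre polynomial (addition theorem), +0.143955

This sum is the spherical-harmonic addition theorem: it equals the Legendre polynomial P_l(cos γ) of the angle γ between the two directions.
Summing Y*_{l m}(θ₁,φ₁)·Y_{l m}(θ₂,φ₂) over m ∈ [−4, 4]; prefactor 4π/(2·4+1) = 1.396263:
  term(m=-4) = -0.03128 + 0.03294j   from Y*(Ω₁)=-0.05959 + 0.09142j, Y(Ω₂)=0.40933 + 0.07531j
  term(m=-3) = 0.06356 + 0.01137j   from Y*(Ω₁)=0.31052 + 0.01259j, Y(Ω₂)=0.20584 + 0.02826j
  term(m=-2) = 0.04232 + 0.09855j   from Y*(Ω₁)=-0.19975 - 0.36863j, Y(Ω₂)=-0.25476 - 0.02324j
  term(m=-1) = 0.01539 - 0.02336j   from Y*(Ω₁)=-0.06340 + 0.10646j, Y(Ω₂)=-0.22557 - 0.01027j
  term(m=+0) = -0.07689 + 0.00000j   from Y*(Ω₁)=-0.34196 + 0.00000j, Y(Ω₂)=0.22486 + 0.00000j
  term(m=+1) = 0.01539 + 0.02336j   from Y*(Ω₁)=0.06340 + 0.10646j, Y(Ω₂)=0.22557 - 0.01027j
  term(m=+2) = 0.04232 - 0.09855j   from Y*(Ω₁)=-0.19975 + 0.36863j, Y(Ω₂)=-0.25476 + 0.02324j
  term(m=+3) = 0.06356 - 0.01137j   from Y*(Ω₁)=-0.31052 + 0.01259j, Y(Ω₂)=-0.20584 + 0.02826j
  term(m=+4) = -0.03128 - 0.03294j   from Y*(Ω₁)=-0.05959 - 0.09142j, Y(Ω₂)=0.40933 - 0.07531j
Σ over m = 0.10310 + 0.00000j; ×(4π/9) → 0.14396 + 0.00000j. Real part: 0.143955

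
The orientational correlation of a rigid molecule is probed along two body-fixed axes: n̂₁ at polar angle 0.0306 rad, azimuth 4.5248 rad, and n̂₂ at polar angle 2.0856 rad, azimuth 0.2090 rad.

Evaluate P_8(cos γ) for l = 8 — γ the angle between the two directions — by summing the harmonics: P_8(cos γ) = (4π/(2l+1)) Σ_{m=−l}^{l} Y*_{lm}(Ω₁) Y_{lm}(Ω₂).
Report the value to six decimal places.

Expand P_8 via completeness: Σ_{m} conj(Y_{8,m}) at Ω₁ times Y_{8,m} at Ω₂ —
  [-8]  conj(Y_{8,-8})(Ω₁) = (0.000000, -0.000000) ; Y_{8,-8}(Ω₂) = (-0.017153, -0.168908) ; Δ = (-0.000000, 0.000000)
  [-7]  conj(Y_{8,-7})(Ω₁) = (0.000000, 0.000000) ; Y_{8,-7}(Ω₂) = (-0.041331, 0.381929) ; Δ = (-0.000000, 0.000000)
  [-6]  conj(Y_{8,-6})(Ω₁) = (-0.000000, 0.000000) ; Y_{8,-6}(Ω₂) = (0.134413, -0.409999) ; Δ = (0.000000, 0.000000)
  [-5]  conj(Y_{8,-5})(Ω₁) = (-0.000000, -0.000000) ; Y_{8,-5}(Ω₂) = (-0.063875, 0.110075) ; Δ = (0.000000, -0.000000)
  [-4]  conj(Y_{8,-4})(Ω₁) = (0.000009, -0.000008) ; Y_{8,-4}(Ω₂) = (-0.193042, 0.213638) ; Δ = (0.000000, 0.000003)
  [-3]  conj(Y_{8,-3})(Ω₁) = (0.000213, 0.000337) ; Y_{8,-3}(Ω₂) = (0.232166, -0.168211) ; Δ = (0.000106, 0.000043)
  [-2]  conj(Y_{8,-2})(Ω₁) = (-0.008943, 0.003522) ; Y_{8,-2}(Ω₂) = (0.141432, -0.062821) ; Δ = (-0.001044, 0.001060)
  [-1]  conj(Y_{8,-1})(Ω₁) = (-0.027926, -0.147116) ; Y_{8,-1}(Ω₂) = (-0.313272, 0.066444) ; Δ = (0.018523, 0.044232)
  [+0]  conj(Y_{8,0})(Ω₁) = (1.143585, -0.000000) ; Y_{8,0}(Ω₂) = (-0.109893, 0.000000) ; Δ = (-0.125672, 0.000000)
  [+1]  conj(Y_{8,1})(Ω₁) = (0.027926, -0.147116) ; Y_{8,1}(Ω₂) = (0.313272, 0.066444) ; Δ = (0.018523, -0.044232)
  [+2]  conj(Y_{8,2})(Ω₁) = (-0.008943, -0.003522) ; Y_{8,2}(Ω₂) = (0.141432, 0.062821) ; Δ = (-0.001044, -0.001060)
  [+3]  conj(Y_{8,3})(Ω₁) = (-0.000213, 0.000337) ; Y_{8,3}(Ω₂) = (-0.232166, -0.168211) ; Δ = (0.000106, -0.000043)
  [+4]  conj(Y_{8,4})(Ω₁) = (0.000009, 0.000008) ; Y_{8,4}(Ω₂) = (-0.193042, -0.213638) ; Δ = (0.000000, -0.000003)
  [+5]  conj(Y_{8,5})(Ω₁) = (0.000000, -0.000000) ; Y_{8,5}(Ω₂) = (0.063875, 0.110075) ; Δ = (0.000000, 0.000000)
  [+6]  conj(Y_{8,6})(Ω₁) = (-0.000000, -0.000000) ; Y_{8,6}(Ω₂) = (0.134413, 0.409999) ; Δ = (0.000000, -0.000000)
  [+7]  conj(Y_{8,7})(Ω₁) = (-0.000000, 0.000000) ; Y_{8,7}(Ω₂) = (0.041331, 0.381929) ; Δ = (-0.000000, -0.000000)
  [+8]  conj(Y_{8,8})(Ω₁) = (0.000000, 0.000000) ; Y_{8,8}(Ω₂) = (-0.017153, 0.168908) ; Δ = (-0.000000, -0.000000)
Σ over m = (-0.090500, 0.000000); ×(4π/17) → (-0.066898, 0.000000). Real part: -0.066898

-0.066898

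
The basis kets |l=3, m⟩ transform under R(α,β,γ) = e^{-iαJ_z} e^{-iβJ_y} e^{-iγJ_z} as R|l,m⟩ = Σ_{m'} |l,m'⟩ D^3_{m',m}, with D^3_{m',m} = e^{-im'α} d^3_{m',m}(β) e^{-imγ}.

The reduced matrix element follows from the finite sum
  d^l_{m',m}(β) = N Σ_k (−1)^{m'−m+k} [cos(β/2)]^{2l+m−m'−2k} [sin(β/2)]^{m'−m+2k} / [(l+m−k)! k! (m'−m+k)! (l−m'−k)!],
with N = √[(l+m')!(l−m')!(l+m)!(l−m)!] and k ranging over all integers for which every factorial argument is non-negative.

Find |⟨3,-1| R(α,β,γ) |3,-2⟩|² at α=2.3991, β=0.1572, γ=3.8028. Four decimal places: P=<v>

Split into d^3_{-1,-2}(β=0.1572) × two z-phases.
Half-angle: c=0.996913, s=0.078519. N=√(2·24·1·120)=75.894664
k: max(0,(-2)−(-1))=0 … min(3+(-2),3−(-1))=1
  k=0: (−1)^1·75.8947/(24)·0.9969^5·0.0785^1 = -0.244490
  k=1: (−1)^2·75.8947/(12)·0.9969^3·0.0785^3 = +0.003033
d^3_{-1,-2}(0.1572) = -0.244490 +0.003033 = -0.241456
|D^3_{-1,-2}|² = |d^3_{-1,-2}(β)|² = (-0.241456)² = 0.058301 (the z-rotation phases have unit modulus)

P=0.0583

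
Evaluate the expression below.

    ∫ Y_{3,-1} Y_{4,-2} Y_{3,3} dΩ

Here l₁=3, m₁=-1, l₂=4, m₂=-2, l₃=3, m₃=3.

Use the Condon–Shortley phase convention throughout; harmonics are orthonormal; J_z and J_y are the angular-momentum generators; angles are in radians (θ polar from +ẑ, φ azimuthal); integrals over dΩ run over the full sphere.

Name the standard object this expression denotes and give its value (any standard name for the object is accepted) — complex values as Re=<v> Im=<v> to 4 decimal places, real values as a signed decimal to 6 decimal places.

This is a Gaunt coefficient — the integral of a triple product of spherical harmonics over the sphere.
Rules hold: Σm=0, L=10 even, 1≤3≤7.
N = 7·9·7 = 441
Δ = 4!·2!·4!/11! = 1/34650
Racah Σ t=1..3: t=1:−1/72 t=2:+1/16 t=3:−1/72 = 5/144
⇒ 3j(3 4 3; 0 0 0)² = 2/77, sgn -1
Racah Σ t=2..2: t=2:+1/192 = 1/192
⇒ 3j(3 4 3; -1 -2 3)² = 3/77, sgn +1
4πI² = N·(3j₀)²·(3jₘ)² = 54/121
I = -1·√(0.446281/4π) = -0.18845135

Gaunt coefficient, -0.188451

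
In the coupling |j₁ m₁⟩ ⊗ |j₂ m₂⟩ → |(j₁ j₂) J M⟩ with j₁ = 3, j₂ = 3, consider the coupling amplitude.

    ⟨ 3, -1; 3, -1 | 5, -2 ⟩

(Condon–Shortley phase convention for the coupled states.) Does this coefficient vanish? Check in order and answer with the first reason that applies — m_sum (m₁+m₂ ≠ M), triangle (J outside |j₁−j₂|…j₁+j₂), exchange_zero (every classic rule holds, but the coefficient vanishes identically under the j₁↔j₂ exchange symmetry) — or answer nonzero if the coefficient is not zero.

m-sum: m₁+m₂ = -1+(-1) = -2, M = -2  ✓
triangle: |j₁−j₂| = 0 ≤ J = 5 ≤ j₁+j₂ = 6  ✓
exchange: j₁=j₂ and m₁=m₂, and (−1)^(j₁+j₂−J) = (−1)^1 = −1 forces ⟨j₁m₁;j₂m₂|JM⟩ = −⟨j₂m₂;j₁m₁|JM⟩ = −⟨j₁m₁;j₂m₂|JM⟩ ⇒ the coefficient vanishes identically
Racah sum check: Σ_k collapses to 0 ⇒ CG = 0

exchange_zero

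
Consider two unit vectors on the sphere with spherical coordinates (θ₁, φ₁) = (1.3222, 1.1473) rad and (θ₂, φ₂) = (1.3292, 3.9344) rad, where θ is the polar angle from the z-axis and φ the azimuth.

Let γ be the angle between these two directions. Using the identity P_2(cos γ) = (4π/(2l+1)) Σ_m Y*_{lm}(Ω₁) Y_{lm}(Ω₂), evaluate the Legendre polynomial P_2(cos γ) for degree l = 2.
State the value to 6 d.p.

0.517788

Addition theorem: P_2(cos γ) = (4π/5) Σ_m Y*_{lm}(Ω₁) Y_{lm}(Ω₂), m = −2…2:
  term(m=-2) = (0.100306, 0.086039)   from Y*(Ω₁)=(-0.240320, 0.271911), Y(Ω₂)=(-0.005396, -0.364123)
  term(m=-1) = (-0.031009, -0.011477)   from Y*(Ω₁)=(0.075712, 0.167961), Y(Ω₂)=(-0.125958, 0.127839)
  term(m=+0) = (0.067427, 0.000000)   from Y*(Ω₁)=(-0.258113, -0.000000), Y(Ω₂)=(-0.261231, 0.000000)
  term(m=+1) = (-0.031009, 0.011477)   from Y*(Ω₁)=(-0.075712, 0.167961), Y(Ω₂)=(0.125958, 0.127839)
  term(m=+2) = (0.100306, -0.086039)   from Y*(Ω₁)=(-0.240320, -0.271911), Y(Ω₂)=(-0.005396, 0.364123)
Σ over m = (0.206021, 0.000000); ×(4π/5) → (0.517788, 0.000000). Real part: 0.517788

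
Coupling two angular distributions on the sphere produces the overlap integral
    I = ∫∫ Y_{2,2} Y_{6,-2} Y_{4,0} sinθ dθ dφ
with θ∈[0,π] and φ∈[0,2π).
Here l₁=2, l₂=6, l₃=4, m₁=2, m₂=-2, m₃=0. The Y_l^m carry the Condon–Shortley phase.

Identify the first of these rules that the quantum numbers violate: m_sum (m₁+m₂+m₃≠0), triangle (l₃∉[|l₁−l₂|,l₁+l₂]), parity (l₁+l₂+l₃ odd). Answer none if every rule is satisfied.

azimuthal sum: 2 − 2 + 0 = 0  ✓
4 ≤ 4 ≤ 8 (triangle on l)  ✓
L = 2 + 6 + 4 = 12 (even)  ✓

none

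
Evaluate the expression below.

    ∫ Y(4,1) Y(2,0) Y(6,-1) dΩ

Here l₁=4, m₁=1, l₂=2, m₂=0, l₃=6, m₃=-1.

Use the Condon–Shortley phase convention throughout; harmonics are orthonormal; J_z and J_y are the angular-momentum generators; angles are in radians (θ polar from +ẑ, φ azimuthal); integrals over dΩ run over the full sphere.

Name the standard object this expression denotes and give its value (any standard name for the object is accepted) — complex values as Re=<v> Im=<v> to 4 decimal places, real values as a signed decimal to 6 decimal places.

Gaunt coefficient, -0.230476

This is a Gaunt coefficient — the integral of a triple product of spherical harmonics over the sphere.
m-sum 0 ✓  L=12 even ✓  2≤6≤6 ✓
Π(2lᵢ+1) = 9×5×13 = 585
triangle coeff Δ(4,2,6) = 1/6435
Σ_t [0,0]: t=0:+1/2304 = 1/2304
(3j)²=5/143 [(4 2 6; 0 0 0)], sign=+1
Σ_t [0,0]: t=0:+1/2880 = 1/2880
(3j)²=14/429 [(4 2 6; 1 0 -1)], sign=-1
⇒ 4πI² = 1050/1573
I = (-1)√(1050/1573/(4π)) = -0.23047581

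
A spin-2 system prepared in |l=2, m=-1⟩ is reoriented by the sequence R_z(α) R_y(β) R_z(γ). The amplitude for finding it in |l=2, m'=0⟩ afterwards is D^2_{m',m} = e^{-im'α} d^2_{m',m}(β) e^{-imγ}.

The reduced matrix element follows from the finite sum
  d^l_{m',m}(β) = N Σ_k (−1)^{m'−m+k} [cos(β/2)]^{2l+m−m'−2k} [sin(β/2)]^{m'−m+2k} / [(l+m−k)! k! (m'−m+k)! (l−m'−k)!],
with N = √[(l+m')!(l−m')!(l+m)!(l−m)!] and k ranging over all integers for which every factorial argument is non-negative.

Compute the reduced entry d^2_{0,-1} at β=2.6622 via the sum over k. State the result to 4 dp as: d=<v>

d=0.5012

d^2_{0,-1}(β=2.6622) via the finite sum:
Half-angle: c=0.237408, s=0.971410. N=√(2·2·1·6)=4.898979
Admissible k: 0..1 (factorial args all ≥0)
  k=0: (−1)^1·4.8990/(2)·0.2374^3·0.9714^1 = -0.031839
  k=1: (−1)^2·4.8990/(2)·0.2374^1·0.9714^3 = +0.533063
d^2_{0,-1}(2.6622) = -0.031839 +0.533063 = +0.501223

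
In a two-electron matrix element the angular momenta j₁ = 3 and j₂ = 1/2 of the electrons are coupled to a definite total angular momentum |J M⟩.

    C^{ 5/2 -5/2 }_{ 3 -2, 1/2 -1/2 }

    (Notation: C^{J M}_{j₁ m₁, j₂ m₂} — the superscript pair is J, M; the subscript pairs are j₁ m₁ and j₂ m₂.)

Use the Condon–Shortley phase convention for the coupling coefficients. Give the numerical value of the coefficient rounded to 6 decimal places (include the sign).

triangle: 1!×5!×0!/7! = 120/5040
(j±m)!: 1!×5!×0!×1!×0!×5! = 14400
prefactor² = (2J+1)×Δ×N² = 14400/7
  k=0: +1/(0!×1!×5!×0!×0!×0!) = 1/120
Σ = 1/120  ⇒  CG² = 14400/7×(1/120)² = 1/7
CG = +√(1/7) = +0.377964

+√(1/7) = +0.377964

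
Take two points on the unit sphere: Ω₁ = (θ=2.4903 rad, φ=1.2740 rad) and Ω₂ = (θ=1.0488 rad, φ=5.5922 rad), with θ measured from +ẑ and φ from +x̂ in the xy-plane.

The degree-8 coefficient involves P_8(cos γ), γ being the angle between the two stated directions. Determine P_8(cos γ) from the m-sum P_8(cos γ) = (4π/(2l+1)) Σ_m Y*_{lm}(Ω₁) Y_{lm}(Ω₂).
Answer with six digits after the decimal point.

Term-by-term m-sum for l=8 (normalisation 4π/17 = 0.739198):
  term(m=-8) = -0.001544-0.000018i   from Y*(Ω₁)=-0.006767-0.006526i, Y(Ω₂)=+0.119617-0.112625i
  term(m=-7) = -0.006957-0.017303i   from Y*(Ω₁)=+0.043133-0.023945i, Y(Ω₂)=+0.046945-0.375092i
  term(m=-6) = +0.049299-0.048425i   from Y*(Ω₁)=+0.033052+0.155083i, Y(Ω₂)=-0.233881-0.367732i
  term(m=-5) = +0.045774+0.019361i   from Y*(Ω₁)=-0.342199-0.029783i, Y(Ω₂)=-0.137646-0.044598i
  term(m=-4) = +0.000794-0.133263i   from Y*(Ω₁)=+0.180551-0.447346i, Y(Ω₂)=+0.256784-0.101864i
  term(m=-3) = +0.092338-0.037765i   from Y*(Ω₁)=+0.259514+0.210033i, Y(Ω₂)=+0.143825-0.261924i
  term(m=-2) = +0.013129+0.013207i   from Y*(Ω₁)=+0.113132-0.076338i, Y(Ω₂)=+0.025612+0.134025i
  term(m=-1) = -0.051570+0.123977i   from Y*(Ω₁)=+0.119844+0.391864i, Y(Ω₂)=+0.252513+0.208827i
  term(m=+0) = -0.000708+0.000000i   from Y*(Ω₁)=+0.007857-0.000000i, Y(Ω₂)=-0.090116+0.000000i
  term(m=+1) = -0.051570-0.123977i   from Y*(Ω₁)=-0.119844+0.391864i, Y(Ω₂)=-0.252513+0.208827i
  term(m=+2) = +0.013129-0.013207i   from Y*(Ω₁)=+0.113132+0.076338i, Y(Ω₂)=+0.025612-0.134025i
  term(m=+3) = +0.092338+0.037765i   from Y*(Ω₁)=-0.259514+0.210033i, Y(Ω₂)=-0.143825-0.261924i
  term(m=+4) = +0.000794+0.133263i   from Y*(Ω₁)=+0.180551+0.447346i, Y(Ω₂)=+0.256784+0.101864i
  term(m=+5) = +0.045774-0.019361i   from Y*(Ω₁)=+0.342199-0.029783i, Y(Ω₂)=+0.137646-0.044598i
  term(m=+6) = +0.049299+0.048425i   from Y*(Ω₁)=+0.033052-0.155083i, Y(Ω₂)=-0.233881+0.367732i
  term(m=+7) = -0.006957+0.017303i   from Y*(Ω₁)=-0.043133-0.023945i, Y(Ω₂)=-0.046945-0.375092i
  term(m=+8) = -0.001544+0.000018i   from Y*(Ω₁)=-0.006767+0.006526i, Y(Ω₂)=+0.119617+0.112625i
Σ over m = +0.281817+0.000000i; ×(4π/17) → +0.208319+0.000000i. Real part: 0.208319

0.208319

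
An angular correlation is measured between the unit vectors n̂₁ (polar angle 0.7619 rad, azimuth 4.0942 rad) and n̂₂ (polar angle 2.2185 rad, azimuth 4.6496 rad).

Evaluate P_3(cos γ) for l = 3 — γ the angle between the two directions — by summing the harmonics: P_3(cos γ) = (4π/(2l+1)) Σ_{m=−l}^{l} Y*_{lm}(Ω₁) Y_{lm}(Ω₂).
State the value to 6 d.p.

-0.046729

Summing Y*_{l m}(θ₁,φ₁)·Y_{l m}(θ₂,φ₂) over m ∈ [−3, 3]; prefactor 4π/(2·3+1) = 1.795196:
  [-3]  conj(Y_{3,-3})(Ω₁) = (0.131750, -0.038424) ; Y_{3,-3}(Ω₂) = (0.039623, -0.207857) ; Δ = (-0.002766, -0.028908)
  [-2]  conj(Y_{3,-2})(Ω₁) = (-0.115647, 0.332828) ; Y_{3,-2}(Ω₂) = (0.389059, 0.049116) ; Δ = (-0.061341, 0.123810)
  [-1]  conj(Y_{3,-1})(Ω₁) = (-0.209127, -0.294057) ; Y_{3,-1}(Ω₂) = (-0.013264, 0.210970) ; Δ = (0.064811, -0.040219)
  [+0]  conj(Y_{3,0})(Ω₁) = (-0.103290, -0.000000) ; Y_{3,0}(Ω₂) = (0.265643, 0.000000) ; Δ = (-0.027438, -0.000000)
  [+1]  conj(Y_{3,1})(Ω₁) = (0.209127, -0.294057) ; Y_{3,1}(Ω₂) = (0.013264, 0.210970) ; Δ = (0.064811, 0.040219)
  [+2]  conj(Y_{3,2})(Ω₁) = (-0.115647, -0.332828) ; Y_{3,2}(Ω₂) = (0.389059, -0.049116) ; Δ = (-0.061341, -0.123810)
  [+3]  conj(Y_{3,3})(Ω₁) = (-0.131750, -0.038424) ; Y_{3,3}(Ω₂) = (-0.039623, -0.207857) ; Δ = (-0.002766, 0.028908)
Accumulated sum (-0.026030, -0.000000); after 4π/(2l+1) scaling, (-0.046729, -0.000000) ⇒ P_3 = -0.046729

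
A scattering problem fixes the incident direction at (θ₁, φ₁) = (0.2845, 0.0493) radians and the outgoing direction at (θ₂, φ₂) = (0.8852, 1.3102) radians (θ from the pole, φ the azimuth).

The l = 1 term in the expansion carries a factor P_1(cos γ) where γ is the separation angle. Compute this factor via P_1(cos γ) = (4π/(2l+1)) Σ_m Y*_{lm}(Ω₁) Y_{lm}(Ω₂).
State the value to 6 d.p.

0.673938

Expand P_1 via completeness: Σ_{m} conj(Y_{1,m}) at Ω₁ times Y_{1,m} at Ω₂ —
  term(m=-1) = 0.00791 - 0.02470j   from Y*(Ω₁)=0.09685 + 0.00478j, Y(Ω₂)=0.06890 - 0.25840j
  term(m=+0) = 0.14507 + 0.00000j   from Y*(Ω₁)=0.46896 + 0.00000j, Y(Ω₂)=0.30935 + 0.00000j
  term(m=+1) = 0.00791 + 0.02470j   from Y*(Ω₁)=-0.09685 + 0.00478j, Y(Ω₂)=-0.06890 - 0.25840j
Σ over m = 0.16089 + 0.00000j; ×(4π/3) → 0.67394 + 0.00000j. Real part: 0.673938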